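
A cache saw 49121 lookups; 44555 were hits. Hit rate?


Formula: hit rate = hits / (hits + misses) * 100
hit rate = 44555 / (44555 + 4566) * 100
hit rate = 44555 / 49121 * 100
hit rate = 90.7%

90.7%


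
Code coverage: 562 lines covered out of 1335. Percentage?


Coverage = covered / total * 100
Coverage = 562 / 1335 * 100
Coverage = 42.1%

42.1%


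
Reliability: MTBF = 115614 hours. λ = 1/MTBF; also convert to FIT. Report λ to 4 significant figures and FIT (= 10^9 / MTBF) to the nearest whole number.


Formula: λ = 1 / MTBF; FIT = λ × 1e9 = 1e9 / MTBF
λ = 1 / 115614 ≈ 8.649e-06 failures/hour
FIT = 1e9 / 115614 ≈ 8649 failures per 1e9 hours (nearest whole number)

λ = 8.649e-06 /h, FIT = 8649


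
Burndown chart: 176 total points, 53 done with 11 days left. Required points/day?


Formula: Required rate = Remaining points / Days left
Remaining = 176 - 53 = 123 points
Required rate = 123 / 11 = 11.18 points/day

11.18 points/day


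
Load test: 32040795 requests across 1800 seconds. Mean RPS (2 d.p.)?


Formula: throughput = requests / seconds
throughput = 32040795 / 1800
throughput = 17800.44 requests/second

17800.44 requests/second


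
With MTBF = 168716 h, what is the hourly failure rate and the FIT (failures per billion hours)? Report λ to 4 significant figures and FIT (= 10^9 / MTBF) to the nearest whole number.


Formula: λ = 1 / MTBF; FIT = λ × 1e9 = 1e9 / MTBF
λ = 1 / 168716 ≈ 5.927e-06 failures/hour
FIT = 1e9 / 168716 ≈ 5927 failures per 1e9 hours (nearest whole number)

λ = 5.927e-06 /h, FIT = 5927


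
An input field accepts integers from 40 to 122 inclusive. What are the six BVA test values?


Range: [40, 122]
Boundaries: just below min, min, min+1, max-1, max, just above max
Values: [39, 40, 41, 121, 122, 123]

[39, 40, 41, 121, 122, 123]


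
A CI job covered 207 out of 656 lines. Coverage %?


Coverage = covered / total * 100
Coverage = 207 / 656 * 100
Coverage = 31.55%

31.55%


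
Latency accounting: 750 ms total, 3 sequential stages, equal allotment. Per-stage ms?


Formula: per_stage = total_budget / stages
per_stage = 750 / 3
per_stage = 250.0 ms

250.0 ms


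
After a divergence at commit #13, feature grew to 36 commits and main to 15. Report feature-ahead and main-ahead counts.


Common ancestor: commit #13
feature commits after divergence: 36 - 13 = 23
main commits after divergence: 15 - 13 = 2
feature is 23 commits ahead of main
main is 2 commits ahead of feature

feature ahead: 23, main ahead: 2


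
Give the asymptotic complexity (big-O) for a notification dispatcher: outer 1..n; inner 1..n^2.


Reasoning: n times n^2
Complexity: O(n^3)

O(n^3)


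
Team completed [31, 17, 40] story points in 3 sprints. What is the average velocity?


Formula: Avg velocity = Total points / Number of sprints
Points: [31, 17, 40]
Sum = 31 + 17 + 40 = 88
Avg velocity = 88 / 3 = 29.33 points/sprint

29.33 points/sprint


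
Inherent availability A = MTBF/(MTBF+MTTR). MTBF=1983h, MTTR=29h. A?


Availability = MTBF / (MTBF + MTTR)
Availability = 1983 / (1983 + 29)
Availability = 1983 / 2012
Availability = 98.5586%

98.5586%


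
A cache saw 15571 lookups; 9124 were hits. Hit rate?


Formula: hit rate = hits / (hits + misses) * 100
hit rate = 9124 / (9124 + 6447) * 100
hit rate = 9124 / 15571 * 100
hit rate = 58.6%

58.6%


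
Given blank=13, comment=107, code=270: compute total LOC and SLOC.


Total LOC = blank + comment + code
Total LOC = 13 + 107 + 270 = 390
SLOC (source only) = code = 270

Total LOC: 390, SLOC: 270


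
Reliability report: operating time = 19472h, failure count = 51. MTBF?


Formula: MTBF = Total operating time / Number of failures
MTBF = 19472 / 51
MTBF = 381.8 hours

381.8 hours


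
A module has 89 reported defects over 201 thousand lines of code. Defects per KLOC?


Defect density = defects / KLOC
Defect density = 89 / 201
Defect density = 0.443 defects/KLOC

0.443 defects/KLOC


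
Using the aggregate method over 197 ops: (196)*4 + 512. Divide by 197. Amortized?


Formula: Amortized cost = Total cost / Operations
Total cost = (196 * 4) + (1 * 512)
Total cost = 784 + 512 = 1296
Amortized = 1296 / 197 = 6.5787

6.5787


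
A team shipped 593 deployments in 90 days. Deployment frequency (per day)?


Formula: deployments per day = releases / days
= 593 / 90
= 6.589 deploys/day
(equivalently, 46.12 deploys/week)

6.589 deploys/day


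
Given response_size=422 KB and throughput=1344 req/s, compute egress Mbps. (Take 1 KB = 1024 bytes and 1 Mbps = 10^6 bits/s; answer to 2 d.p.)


Formula: Mbps = payload_bytes * RPS * 8 / 1e6
Payload per request = 422 KB = 422 * 1024 = 432128 bytes
Total bytes/sec = 432128 * 1344 = 580780032
Total bits/sec = 580780032 * 8 = 4646240256
Mbps = 4646240256 / 1e6 = 4646.24

4646.24 Mbps


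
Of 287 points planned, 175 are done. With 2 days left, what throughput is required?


Formula: Required rate = Remaining points / Days left
Remaining = 287 - 175 = 112 points
Required rate = 112 / 2 = 56.0 points/day

56.0 points/day


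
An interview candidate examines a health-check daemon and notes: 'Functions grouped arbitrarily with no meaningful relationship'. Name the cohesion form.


Reasoning: Worst: random grouping
Type: Coincidental cohesion

Coincidental cohesion


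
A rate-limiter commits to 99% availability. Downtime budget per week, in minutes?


Formula: allowed downtime = period * (100 - SLA) / 100
Period (week) = 10080 minutes
Unavailability fraction = (100 - 99.0) / 100
Allowed downtime = 10080 * (100 - 99.0) / 100
Allowed downtime = 100.8 minutes

100.8 minutes


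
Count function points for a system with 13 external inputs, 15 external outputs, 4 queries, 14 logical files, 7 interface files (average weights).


UFP = EI*4 + EO*5 + EQ*4 + ILF*10 + EIF*7
UFP = 13*4 + 15*5 + 4*4 + 14*10 + 7*7
UFP = 52 + 75 + 16 + 140 + 49
UFP = 332

332


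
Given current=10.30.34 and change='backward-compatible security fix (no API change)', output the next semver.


Current: 10.30.34
Change category: 'backward-compatible security fix (no API change)' → patch bump
SemVer rule: patch bump → increment PATCH (MAJOR and MINOR unchanged)
New: 10.30.35

10.30.35


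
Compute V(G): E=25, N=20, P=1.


Formula: V(G) = E - N + 2P
V(G) = 25 - 20 + 2*1
V(G) = 5 + 2
V(G) = 7

7


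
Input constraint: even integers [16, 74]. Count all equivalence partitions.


Constraint: even integers in [16, 74]
Class 1: x < 16 — out-of-range invalid
Class 2: x in [16,74] but odd — wrong type invalid
Class 3: x in [16,74] and even — valid
Class 4: x > 74 — out-of-range invalid
Total equivalence classes: 4

4 equivalence classes


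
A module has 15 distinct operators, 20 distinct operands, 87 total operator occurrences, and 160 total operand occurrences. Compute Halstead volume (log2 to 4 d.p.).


Formula: V = N * log2(η), where N = N1 + N2 and η = η1 + η2
η = 15 + 20 = 35
N = 87 + 160 = 247
log2(35) ≈ 5.1293
V = 247 * 5.1293 = 1266.94

1266.94


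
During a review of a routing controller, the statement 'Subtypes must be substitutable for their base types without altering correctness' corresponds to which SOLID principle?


This describes the Liskov Substitution Principle (LSP)

Liskov Substitution Principle (LSP)


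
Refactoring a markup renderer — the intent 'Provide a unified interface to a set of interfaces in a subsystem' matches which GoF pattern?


This matches the Facade pattern

Facade


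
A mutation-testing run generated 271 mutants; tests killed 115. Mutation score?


Mutation score = killed / total * 100
Mutation score = 115 / 271 * 100
Mutation score = 42.44%

42.44%


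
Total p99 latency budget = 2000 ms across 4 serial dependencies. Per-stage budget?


Formula: per_stage = total_budget / stages
per_stage = 2000 / 4
per_stage = 500.0 ms

500.0 ms


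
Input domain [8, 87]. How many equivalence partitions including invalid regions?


Valid range: [8, 87]
Class 1: x < 8 — invalid
Class 2: 8 ≤ x ≤ 87 — valid
Class 3: x > 87 — invalid
Total equivalence classes: 3

3 equivalence classes


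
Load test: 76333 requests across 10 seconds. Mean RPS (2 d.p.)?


Formula: throughput = requests / seconds
throughput = 76333 / 10
throughput = 7633.3 requests/second

7633.3 requests/second


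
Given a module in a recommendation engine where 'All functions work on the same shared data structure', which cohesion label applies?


Reasoning: Functions share data
Type: Communicational cohesion

Communicational cohesion


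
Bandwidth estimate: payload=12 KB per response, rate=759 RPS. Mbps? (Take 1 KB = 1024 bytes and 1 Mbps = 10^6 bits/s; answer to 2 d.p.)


Formula: Mbps = payload_bytes * RPS * 8 / 1e6
Payload per request = 12 KB = 12 * 1024 = 12288 bytes
Total bytes/sec = 12288 * 759 = 9326592
Total bits/sec = 9326592 * 8 = 74612736
Mbps = 74612736 / 1e6 = 74.61

74.61 Mbps


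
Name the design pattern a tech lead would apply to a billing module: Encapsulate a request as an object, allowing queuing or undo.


This matches the Command pattern

Command


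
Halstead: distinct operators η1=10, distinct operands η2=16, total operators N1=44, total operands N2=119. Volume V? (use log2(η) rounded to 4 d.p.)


Formula: V = N * log2(η), where N = N1 + N2 and η = η1 + η2
η = 10 + 16 = 26
N = 44 + 119 = 163
log2(26) ≈ 4.7004
V = 163 * 4.7004 = 766.17

766.17


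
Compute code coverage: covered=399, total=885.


Coverage = covered / total * 100
Coverage = 399 / 885 * 100
Coverage = 45.08%

45.08%


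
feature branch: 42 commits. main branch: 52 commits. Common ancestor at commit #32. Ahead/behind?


Common ancestor: commit #32
feature commits after divergence: 42 - 32 = 10
main commits after divergence: 52 - 32 = 20
feature is 10 commits ahead of main
main is 20 commits ahead of feature

feature ahead: 10, main ahead: 20


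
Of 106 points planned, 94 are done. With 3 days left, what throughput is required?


Formula: Required rate = Remaining points / Days left
Remaining = 106 - 94 = 12 points
Required rate = 12 / 3 = 4.0 points/day

4.0 points/day


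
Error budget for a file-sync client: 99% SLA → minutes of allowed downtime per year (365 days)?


Formula: allowed downtime = period * (100 - SLA) / 100
Period (year (365 days)) = 525600 minutes
Unavailability fraction = (100 - 99.0) / 100
Allowed downtime = 525600 * (100 - 99.0) / 100
Allowed downtime = 5256.0 minutes

5256.0 minutes


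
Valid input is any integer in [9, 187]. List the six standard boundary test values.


Range: [9, 187]
Boundaries: just below min, min, min+1, max-1, max, just above max
Values: [8, 9, 10, 186, 187, 188]

[8, 9, 10, 186, 187, 188]


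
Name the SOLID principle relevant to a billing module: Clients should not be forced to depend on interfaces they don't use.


This describes the Interface Segregation Principle (ISP)

Interface Segregation Principle (ISP)


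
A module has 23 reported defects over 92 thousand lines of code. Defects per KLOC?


Defect density = defects / KLOC
Defect density = 23 / 92
Defect density = 0.25 defects/KLOC

0.25 defects/KLOC


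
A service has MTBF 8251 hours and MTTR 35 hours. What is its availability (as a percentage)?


Availability = MTBF / (MTBF + MTTR)
Availability = 8251 / (8251 + 35)
Availability = 8251 / 8286
Availability = 99.5776%

99.5776%


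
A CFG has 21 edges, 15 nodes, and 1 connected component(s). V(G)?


Formula: V(G) = E - N + 2P
V(G) = 21 - 15 + 2*1
V(G) = 6 + 2
V(G) = 8

8


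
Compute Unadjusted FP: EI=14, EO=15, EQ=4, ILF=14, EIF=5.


UFP = EI*4 + EO*5 + EQ*4 + ILF*10 + EIF*7
UFP = 14*4 + 15*5 + 4*4 + 14*10 + 5*7
UFP = 56 + 75 + 16 + 140 + 35
UFP = 322

322


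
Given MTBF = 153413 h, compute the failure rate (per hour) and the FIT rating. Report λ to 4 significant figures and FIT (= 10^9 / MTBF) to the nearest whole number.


Formula: λ = 1 / MTBF; FIT = λ × 1e9 = 1e9 / MTBF
λ = 1 / 153413 ≈ 6.518e-06 failures/hour
FIT = 1e9 / 153413 ≈ 6518 failures per 1e9 hours (nearest whole number)

λ = 6.518e-06 /h, FIT = 6518


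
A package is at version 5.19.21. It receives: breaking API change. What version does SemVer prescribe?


Current: 5.19.21
Change category: 'breaking API change' → major bump
SemVer rule: major bump → increment MAJOR, reset MINOR and PATCH to 0
New: 6.0.0

6.0.0


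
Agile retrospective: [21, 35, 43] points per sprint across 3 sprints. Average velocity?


Formula: Avg velocity = Total points / Number of sprints
Points: [21, 35, 43]
Sum = 21 + 35 + 43 = 99
Avg velocity = 99 / 3 = 33.0 points/sprint

33.0 points/sprint


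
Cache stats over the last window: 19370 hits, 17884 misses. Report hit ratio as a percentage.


Formula: hit rate = hits / (hits + misses) * 100
hit rate = 19370 / (19370 + 17884) * 100
hit rate = 19370 / 37254 * 100
hit rate = 51.99%

51.99%


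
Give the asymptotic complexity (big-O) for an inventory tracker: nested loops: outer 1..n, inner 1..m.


Reasoning: product of independent bounds
Complexity: O(n*m)

O(n*m)


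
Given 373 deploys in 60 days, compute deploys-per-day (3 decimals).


Formula: deployments per day = releases / days
= 373 / 60
= 6.217 deploys/day
(equivalently, 43.52 deploys/week)

6.217 deploys/day


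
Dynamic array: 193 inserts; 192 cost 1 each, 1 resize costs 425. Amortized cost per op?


Formula: Amortized cost = Total cost / Operations
Total cost = (192 * 1) + (1 * 425)
Total cost = 192 + 425 = 617
Amortized = 617 / 193 = 3.1969

3.1969


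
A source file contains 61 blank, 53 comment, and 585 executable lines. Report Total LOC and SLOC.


Total LOC = blank + comment + code
Total LOC = 61 + 53 + 585 = 699
SLOC (source only) = code = 585

Total LOC: 699, SLOC: 585


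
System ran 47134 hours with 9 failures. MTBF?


Formula: MTBF = Total operating time / Number of failures
MTBF = 47134 / 9
MTBF = 5237.11 hours

5237.11 hours


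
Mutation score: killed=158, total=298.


Mutation score = killed / total * 100
Mutation score = 158 / 298 * 100
Mutation score = 53.02%

53.02%


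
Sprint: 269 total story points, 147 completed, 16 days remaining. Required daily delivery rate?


Formula: Required rate = Remaining points / Days left
Remaining = 269 - 147 = 122 points
Required rate = 122 / 16 = 7.63 points/day

7.63 points/day


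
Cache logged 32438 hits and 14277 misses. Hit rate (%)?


Formula: hit rate = hits / (hits + misses) * 100
hit rate = 32438 / (32438 + 14277) * 100
hit rate = 32438 / 46715 * 100
hit rate = 69.44%

69.44%


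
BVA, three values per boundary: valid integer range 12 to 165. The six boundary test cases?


Range: [12, 165]
Boundaries: just below min, min, min+1, max-1, max, just above max
Values: [11, 12, 13, 164, 165, 166]

[11, 12, 13, 164, 165, 166]


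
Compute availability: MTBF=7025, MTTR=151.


Availability = MTBF / (MTBF + MTTR)
Availability = 7025 / (7025 + 151)
Availability = 7025 / 7176
Availability = 97.8958%

97.8958%


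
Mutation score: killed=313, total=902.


Mutation score = killed / total * 100
Mutation score = 313 / 902 * 100
Mutation score = 34.7%

34.7%


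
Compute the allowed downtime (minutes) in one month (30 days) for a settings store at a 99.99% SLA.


Formula: allowed downtime = period * (100 - SLA) / 100
Period (month (30 days)) = 43200 minutes
Unavailability fraction = (100 - 99.99) / 100
Allowed downtime = 43200 * (100 - 99.99) / 100
Allowed downtime = 4.32 minutes

4.32 minutes


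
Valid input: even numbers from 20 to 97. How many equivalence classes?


Constraint: even integers in [20, 97]
Class 1: x < 20 — out-of-range invalid
Class 2: x in [20,97] but odd — wrong type invalid
Class 3: x in [20,97] and even — valid
Class 4: x > 97 — out-of-range invalid
Total equivalence classes: 4

4 equivalence classes


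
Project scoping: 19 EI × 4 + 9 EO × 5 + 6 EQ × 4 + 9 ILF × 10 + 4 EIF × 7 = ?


UFP = EI*4 + EO*5 + EQ*4 + ILF*10 + EIF*7
UFP = 19*4 + 9*5 + 6*4 + 9*10 + 4*7
UFP = 76 + 45 + 24 + 90 + 28
UFP = 263

263


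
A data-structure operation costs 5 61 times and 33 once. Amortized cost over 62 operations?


Formula: Amortized cost = Total cost / Operations
Total cost = (61 * 5) + (1 * 33)
Total cost = 305 + 33 = 338
Amortized = 338 / 62 = 5.4516

5.4516


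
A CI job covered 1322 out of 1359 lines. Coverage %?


Coverage = covered / total * 100
Coverage = 1322 / 1359 * 100
Coverage = 97.28%

97.28%


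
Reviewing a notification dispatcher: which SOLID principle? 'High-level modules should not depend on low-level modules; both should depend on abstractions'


This describes the Dependency Inversion Principle (DIP)

Dependency Inversion Principle (DIP)


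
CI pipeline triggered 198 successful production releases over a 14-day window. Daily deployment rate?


Formula: deployments per day = releases / days
= 198 / 14
= 14.143 deploys/day
(equivalently, 99.0 deploys/week)

14.143 deploys/day


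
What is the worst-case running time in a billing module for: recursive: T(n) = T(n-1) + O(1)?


Reasoning: linear recursion with constant work per frame
Complexity: O(n)

O(n)


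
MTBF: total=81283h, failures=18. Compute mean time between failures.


Formula: MTBF = Total operating time / Number of failures
MTBF = 81283 / 18
MTBF = 4515.72 hours

4515.72 hours


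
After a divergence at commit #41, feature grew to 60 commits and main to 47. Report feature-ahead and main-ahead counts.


Common ancestor: commit #41
feature commits after divergence: 60 - 41 = 19
main commits after divergence: 47 - 41 = 6
feature is 19 commits ahead of main
main is 6 commits ahead of feature

feature ahead: 19, main ahead: 6


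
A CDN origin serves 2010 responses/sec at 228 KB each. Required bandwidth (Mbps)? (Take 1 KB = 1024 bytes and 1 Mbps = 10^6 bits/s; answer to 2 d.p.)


Formula: Mbps = payload_bytes * RPS * 8 / 1e6
Payload per request = 228 KB = 228 * 1024 = 233472 bytes
Total bytes/sec = 233472 * 2010 = 469278720
Total bits/sec = 469278720 * 8 = 3754229760
Mbps = 3754229760 / 1e6 = 3754.23

3754.23 Mbps


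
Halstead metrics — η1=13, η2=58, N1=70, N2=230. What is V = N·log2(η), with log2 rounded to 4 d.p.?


Formula: V = N * log2(η), where N = N1 + N2 and η = η1 + η2
η = 13 + 58 = 71
N = 70 + 230 = 300
log2(71) ≈ 6.1497
V = 300 * 6.1497 = 1844.91

1844.91


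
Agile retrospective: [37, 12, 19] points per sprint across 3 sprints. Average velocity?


Formula: Avg velocity = Total points / Number of sprints
Points: [37, 12, 19]
Sum = 37 + 12 + 19 = 68
Avg velocity = 68 / 3 = 22.67 points/sprint

22.67 points/sprint


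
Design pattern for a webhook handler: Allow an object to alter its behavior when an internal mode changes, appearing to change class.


This matches the State pattern

State


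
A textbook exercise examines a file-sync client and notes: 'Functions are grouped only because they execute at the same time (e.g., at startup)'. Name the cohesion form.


Reasoning: Related by timing only
Type: Temporal cohesion

Temporal cohesion


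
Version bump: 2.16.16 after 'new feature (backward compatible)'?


Current: 2.16.16
Change category: 'new feature (backward compatible)' → minor bump
SemVer rule: minor bump → increment MINOR, reset PATCH to 0 (MAJOR unchanged)
New: 2.17.0

2.17.0


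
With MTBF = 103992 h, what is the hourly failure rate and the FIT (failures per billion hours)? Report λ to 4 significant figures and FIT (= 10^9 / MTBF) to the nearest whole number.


Formula: λ = 1 / MTBF; FIT = λ × 1e9 = 1e9 / MTBF
λ = 1 / 103992 ≈ 9.616e-06 failures/hour
FIT = 1e9 / 103992 ≈ 9616 failures per 1e9 hours (nearest whole number)

λ = 9.616e-06 /h, FIT = 9616


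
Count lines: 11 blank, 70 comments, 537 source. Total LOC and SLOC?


Total LOC = blank + comment + code
Total LOC = 11 + 70 + 537 = 618
SLOC (source only) = code = 537

Total LOC: 618, SLOC: 537


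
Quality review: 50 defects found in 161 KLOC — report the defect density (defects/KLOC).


Defect density = defects / KLOC
Defect density = 50 / 161
Defect density = 0.311 defects/KLOC

0.311 defects/KLOC


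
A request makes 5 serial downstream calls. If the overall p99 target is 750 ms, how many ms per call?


Formula: per_stage = total_budget / stages
per_stage = 750 / 5
per_stage = 150.0 ms

150.0 ms


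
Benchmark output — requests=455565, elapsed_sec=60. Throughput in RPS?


Formula: throughput = requests / seconds
throughput = 455565 / 60
throughput = 7592.75 requests/second

7592.75 requests/second


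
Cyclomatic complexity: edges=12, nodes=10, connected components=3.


Formula: V(G) = E - N + 2P
V(G) = 12 - 10 + 2*3
V(G) = 2 + 6
V(G) = 8

8


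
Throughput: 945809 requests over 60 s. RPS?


Formula: throughput = requests / seconds
throughput = 945809 / 60
throughput = 15763.48 requests/second

15763.48 requests/second


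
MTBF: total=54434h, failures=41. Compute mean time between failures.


Formula: MTBF = Total operating time / Number of failures
MTBF = 54434 / 41
MTBF = 1327.66 hours

1327.66 hours


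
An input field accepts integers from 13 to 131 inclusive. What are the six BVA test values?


Range: [13, 131]
Boundaries: just below min, min, min+1, max-1, max, just above max
Values: [12, 13, 14, 130, 131, 132]

[12, 13, 14, 130, 131, 132]


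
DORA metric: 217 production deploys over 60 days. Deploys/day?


Formula: deployments per day = releases / days
= 217 / 60
= 3.617 deploys/day
(equivalently, 25.32 deploys/week)

3.617 deploys/day


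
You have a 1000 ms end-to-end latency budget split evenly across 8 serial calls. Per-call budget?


Formula: per_stage = total_budget / stages
per_stage = 1000 / 8
per_stage = 125.0 ms

125.0 ms


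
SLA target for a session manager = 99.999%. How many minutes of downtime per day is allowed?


Formula: allowed downtime = period * (100 - SLA) / 100
Period (day) = 1440 minutes
Unavailability fraction = (100 - 99.999) / 100
Allowed downtime = 1440 * (100 - 99.999) / 100
Allowed downtime = 0.0144 minutes

0.0144 minutes


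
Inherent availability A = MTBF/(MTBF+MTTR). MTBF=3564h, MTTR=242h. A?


Availability = MTBF / (MTBF + MTTR)
Availability = 3564 / (3564 + 242)
Availability = 3564 / 3806
Availability = 93.6416%

93.6416%


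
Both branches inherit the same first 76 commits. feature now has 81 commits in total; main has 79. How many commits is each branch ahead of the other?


Common ancestor: commit #76
feature commits after divergence: 81 - 76 = 5
main commits after divergence: 79 - 76 = 3
feature is 5 commits ahead of main
main is 3 commits ahead of feature

feature ahead: 5, main ahead: 3


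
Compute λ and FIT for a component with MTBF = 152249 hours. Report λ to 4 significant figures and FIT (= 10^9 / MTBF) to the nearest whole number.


Formula: λ = 1 / MTBF; FIT = λ × 1e9 = 1e9 / MTBF
λ = 1 / 152249 ≈ 6.568e-06 failures/hour
FIT = 1e9 / 152249 ≈ 6568 failures per 1e9 hours (nearest whole number)

λ = 6.568e-06 /h, FIT = 6568


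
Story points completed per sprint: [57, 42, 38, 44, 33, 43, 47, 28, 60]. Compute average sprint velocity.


Formula: Avg velocity = Total points / Number of sprints
Points: [57, 42, 38, 44, 33, 43, 47, 28, 60]
Sum = 57 + 42 + 38 + 44 + 33 + 43 + 47 + 28 + 60 = 392
Avg velocity = 392 / 9 = 43.56 points/sprint

43.56 points/sprint


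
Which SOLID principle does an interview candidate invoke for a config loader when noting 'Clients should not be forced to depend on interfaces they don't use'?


This describes the Interface Segregation Principle (ISP)

Interface Segregation Principle (ISP)


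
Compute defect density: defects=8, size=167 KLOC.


Defect density = defects / KLOC
Defect density = 8 / 167
Defect density = 0.048 defects/KLOC

0.048 defects/KLOC


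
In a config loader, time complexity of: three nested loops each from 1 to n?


Reasoning: three levels of nesting over n
Complexity: O(n^3)

O(n^3)


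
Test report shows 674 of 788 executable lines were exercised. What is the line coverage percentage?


Coverage = covered / total * 100
Coverage = 674 / 788 * 100
Coverage = 85.53%

85.53%


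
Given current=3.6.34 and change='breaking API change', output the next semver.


Current: 3.6.34
Change category: 'breaking API change' → major bump
SemVer rule: major bump → increment MAJOR, reset MINOR and PATCH to 0
New: 4.0.0

4.0.0


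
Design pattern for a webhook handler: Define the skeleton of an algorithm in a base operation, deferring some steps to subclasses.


This matches the Template Method pattern

Template Method


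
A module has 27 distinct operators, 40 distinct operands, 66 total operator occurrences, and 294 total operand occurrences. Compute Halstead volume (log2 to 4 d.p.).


Formula: V = N * log2(η), where N = N1 + N2 and η = η1 + η2
η = 27 + 40 = 67
N = 66 + 294 = 360
log2(67) ≈ 6.0661
V = 360 * 6.0661 = 2183.80

2183.80


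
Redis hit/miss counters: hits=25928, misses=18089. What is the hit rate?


Formula: hit rate = hits / (hits + misses) * 100
hit rate = 25928 / (25928 + 18089) * 100
hit rate = 25928 / 44017 * 100
hit rate = 58.9%

58.9%


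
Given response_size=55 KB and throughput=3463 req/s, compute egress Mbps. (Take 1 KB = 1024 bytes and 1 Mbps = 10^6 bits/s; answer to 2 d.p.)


Formula: Mbps = payload_bytes * RPS * 8 / 1e6
Payload per request = 55 KB = 55 * 1024 = 56320 bytes
Total bytes/sec = 56320 * 3463 = 195036160
Total bits/sec = 195036160 * 8 = 1560289280
Mbps = 1560289280 / 1e6 = 1560.29

1560.29 Mbps


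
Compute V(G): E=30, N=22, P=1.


Formula: V(G) = E - N + 2P
V(G) = 30 - 22 + 2*1
V(G) = 8 + 2
V(G) = 10

10


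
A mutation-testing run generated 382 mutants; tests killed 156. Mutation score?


Mutation score = killed / total * 100
Mutation score = 156 / 382 * 100
Mutation score = 40.84%

40.84%


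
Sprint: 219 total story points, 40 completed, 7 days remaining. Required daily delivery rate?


Formula: Required rate = Remaining points / Days left
Remaining = 219 - 40 = 179 points
Required rate = 179 / 7 = 25.57 points/day

25.57 points/day


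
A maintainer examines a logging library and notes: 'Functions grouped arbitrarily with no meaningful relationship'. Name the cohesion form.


Reasoning: Worst: random grouping
Type: Coincidental cohesion

Coincidental cohesion


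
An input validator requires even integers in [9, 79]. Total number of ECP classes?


Constraint: even integers in [9, 79]
Class 1: x < 9 — out-of-range invalid
Class 2: x in [9,79] but odd — wrong type invalid
Class 3: x in [9,79] and even — valid
Class 4: x > 79 — out-of-range invalid
Total equivalence classes: 4

4 equivalence classes


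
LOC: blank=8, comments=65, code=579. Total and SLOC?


Total LOC = blank + comment + code
Total LOC = 8 + 65 + 579 = 652
SLOC (source only) = code = 579

Total LOC: 652, SLOC: 579


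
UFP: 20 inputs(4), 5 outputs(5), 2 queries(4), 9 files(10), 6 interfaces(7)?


UFP = EI*4 + EO*5 + EQ*4 + ILF*10 + EIF*7
UFP = 20*4 + 5*5 + 2*4 + 9*10 + 6*7
UFP = 80 + 25 + 8 + 90 + 42
UFP = 245

245


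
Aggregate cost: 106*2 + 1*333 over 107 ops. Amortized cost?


Formula: Amortized cost = Total cost / Operations
Total cost = (106 * 2) + (1 * 333)
Total cost = 212 + 333 = 545
Amortized = 545 / 107 = 5.0935

5.0935


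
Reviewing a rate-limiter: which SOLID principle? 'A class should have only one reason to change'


This describes the Single Responsibility Principle (SRP)

Single Responsibility Principle (SRP)


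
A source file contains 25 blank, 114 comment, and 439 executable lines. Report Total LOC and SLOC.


Total LOC = blank + comment + code
Total LOC = 25 + 114 + 439 = 578
SLOC (source only) = code = 439

Total LOC: 578, SLOC: 439


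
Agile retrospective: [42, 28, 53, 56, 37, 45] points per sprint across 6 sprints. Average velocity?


Formula: Avg velocity = Total points / Number of sprints
Points: [42, 28, 53, 56, 37, 45]
Sum = 42 + 28 + 53 + 56 + 37 + 45 = 261
Avg velocity = 261 / 6 = 43.5 points/sprint

43.5 points/sprint


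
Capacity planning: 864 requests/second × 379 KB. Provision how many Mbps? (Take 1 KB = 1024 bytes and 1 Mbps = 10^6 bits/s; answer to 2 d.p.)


Formula: Mbps = payload_bytes * RPS * 8 / 1e6
Payload per request = 379 KB = 379 * 1024 = 388096 bytes
Total bytes/sec = 388096 * 864 = 335314944
Total bits/sec = 335314944 * 8 = 2682519552
Mbps = 2682519552 / 1e6 = 2682.52

2682.52 Mbps


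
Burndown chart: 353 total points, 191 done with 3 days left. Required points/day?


Formula: Required rate = Remaining points / Days left
Remaining = 353 - 191 = 162 points
Required rate = 162 / 3 = 54.0 points/day

54.0 points/day


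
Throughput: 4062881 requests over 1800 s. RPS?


Formula: throughput = requests / seconds
throughput = 4062881 / 1800
throughput = 2257.16 requests/second

2257.16 requests/second


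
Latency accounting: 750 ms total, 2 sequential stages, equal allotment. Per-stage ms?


Formula: per_stage = total_budget / stages
per_stage = 750 / 2
per_stage = 375.0 ms

375.0 ms


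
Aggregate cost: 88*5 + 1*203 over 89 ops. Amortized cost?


Formula: Amortized cost = Total cost / Operations
Total cost = (88 * 5) + (1 * 203)
Total cost = 440 + 203 = 643
Amortized = 643 / 89 = 7.2247

7.2247


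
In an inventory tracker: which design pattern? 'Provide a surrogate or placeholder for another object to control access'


This matches the Proxy pattern

Proxy


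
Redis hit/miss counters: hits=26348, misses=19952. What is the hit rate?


Formula: hit rate = hits / (hits + misses) * 100
hit rate = 26348 / (26348 + 19952) * 100
hit rate = 26348 / 46300 * 100
hit rate = 56.91%

56.91%


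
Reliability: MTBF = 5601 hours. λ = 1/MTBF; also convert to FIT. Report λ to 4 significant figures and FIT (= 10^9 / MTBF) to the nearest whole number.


Formula: λ = 1 / MTBF; FIT = λ × 1e9 = 1e9 / MTBF
λ = 1 / 5601 ≈ 1.785e-04 failures/hour
FIT = 1e9 / 5601 ≈ 178540 failures per 1e9 hours (nearest whole number)

λ = 1.785e-04 /h, FIT = 178540


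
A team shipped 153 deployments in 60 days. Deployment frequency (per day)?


Formula: deployments per day = releases / days
= 153 / 60
= 2.55 deploys/day
(equivalently, 17.85 deploys/week)

2.55 deploys/day


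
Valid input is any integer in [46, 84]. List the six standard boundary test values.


Range: [46, 84]
Boundaries: just below min, min, min+1, max-1, max, just above max
Values: [45, 46, 47, 83, 84, 85]

[45, 46, 47, 83, 84, 85]


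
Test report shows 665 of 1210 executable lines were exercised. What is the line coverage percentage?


Coverage = covered / total * 100
Coverage = 665 / 1210 * 100
Coverage = 54.96%

54.96%


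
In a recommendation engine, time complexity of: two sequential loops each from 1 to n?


Reasoning: sequential dominates: O(n) + O(n) = O(n)
Complexity: O(n)

O(n)


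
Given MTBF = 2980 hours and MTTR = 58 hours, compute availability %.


Availability = MTBF / (MTBF + MTTR)
Availability = 2980 / (2980 + 58)
Availability = 2980 / 3038
Availability = 98.0908%

98.0908%


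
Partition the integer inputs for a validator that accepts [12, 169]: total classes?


Valid range: [12, 169]
Class 1: x < 12 — invalid
Class 2: 12 ≤ x ≤ 169 — valid
Class 3: x > 169 — invalid
Total equivalence classes: 3

3 equivalence classes


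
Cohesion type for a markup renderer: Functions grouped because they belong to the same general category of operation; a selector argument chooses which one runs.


Reasoning: Grouped by category of activity, not by data or sequence
Type: Logical cohesion

Logical cohesion


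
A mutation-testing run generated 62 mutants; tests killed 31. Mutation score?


Mutation score = killed / total * 100
Mutation score = 31 / 62 * 100
Mutation score = 50.0%

50.0%


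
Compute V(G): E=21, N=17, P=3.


Formula: V(G) = E - N + 2P
V(G) = 21 - 17 + 2*3
V(G) = 4 + 6
V(G) = 10

10


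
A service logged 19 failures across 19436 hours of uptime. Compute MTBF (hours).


Formula: MTBF = Total operating time / Number of failures
MTBF = 19436 / 19
MTBF = 1022.95 hours

1022.95 hours


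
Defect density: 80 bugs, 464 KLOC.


Defect density = defects / KLOC
Defect density = 80 / 464
Defect density = 0.172 defects/KLOC

0.172 defects/KLOC


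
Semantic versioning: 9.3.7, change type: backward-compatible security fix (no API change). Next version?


Current: 9.3.7
Change category: 'backward-compatible security fix (no API change)' → patch bump
SemVer rule: patch bump → increment PATCH (MAJOR and MINOR unchanged)
New: 9.3.8

9.3.8


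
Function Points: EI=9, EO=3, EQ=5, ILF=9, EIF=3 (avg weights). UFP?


UFP = EI*4 + EO*5 + EQ*4 + ILF*10 + EIF*7
UFP = 9*4 + 3*5 + 5*4 + 9*10 + 3*7
UFP = 36 + 15 + 20 + 90 + 21
UFP = 182

182


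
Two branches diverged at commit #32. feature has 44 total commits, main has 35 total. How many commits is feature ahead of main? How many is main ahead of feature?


Common ancestor: commit #32
feature commits after divergence: 44 - 32 = 12
main commits after divergence: 35 - 32 = 3
feature is 12 commits ahead of main
main is 3 commits ahead of feature

feature ahead: 12, main ahead: 3


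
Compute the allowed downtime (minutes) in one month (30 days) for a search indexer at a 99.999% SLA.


Formula: allowed downtime = period * (100 - SLA) / 100
Period (month (30 days)) = 43200 minutes
Unavailability fraction = (100 - 99.999) / 100
Allowed downtime = 43200 * (100 - 99.999) / 100
Allowed downtime = 0.432 minutes

0.432 minutes


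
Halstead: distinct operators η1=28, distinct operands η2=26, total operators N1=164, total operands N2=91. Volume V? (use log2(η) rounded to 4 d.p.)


Formula: V = N * log2(η), where N = N1 + N2 and η = η1 + η2
η = 28 + 26 = 54
N = 164 + 91 = 255
log2(54) ≈ 5.7549
V = 255 * 5.7549 = 1467.50

1467.50


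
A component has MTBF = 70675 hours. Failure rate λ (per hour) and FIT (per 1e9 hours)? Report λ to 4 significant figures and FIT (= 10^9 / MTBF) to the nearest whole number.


Formula: λ = 1 / MTBF; FIT = λ × 1e9 = 1e9 / MTBF
λ = 1 / 70675 ≈ 1.415e-05 failures/hour
FIT = 1e9 / 70675 ≈ 14149 failures per 1e9 hours (nearest whole number)

λ = 1.415e-05 /h, FIT = 14149


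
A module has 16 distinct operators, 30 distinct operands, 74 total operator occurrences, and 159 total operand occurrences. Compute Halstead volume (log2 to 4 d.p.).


Formula: V = N * log2(η), where N = N1 + N2 and η = η1 + η2
η = 16 + 30 = 46
N = 74 + 159 = 233
log2(46) ≈ 5.5236
V = 233 * 5.5236 = 1287.00

1287.00


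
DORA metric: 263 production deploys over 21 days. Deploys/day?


Formula: deployments per day = releases / days
= 263 / 21
= 12.524 deploys/day
(equivalently, 87.67 deploys/week)

12.524 deploys/day


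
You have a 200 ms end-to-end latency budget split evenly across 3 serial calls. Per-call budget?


Formula: per_stage = total_budget / stages
per_stage = 200 / 3
per_stage = 66.67 ms

66.67 ms


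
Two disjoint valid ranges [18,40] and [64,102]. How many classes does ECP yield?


Valid ranges: [18,40] and [64,102]
Class 1: x < 18 — invalid
Class 2: 18 ≤ x ≤ 40 — valid
Class 3: 40 < x < 64 — invalid (gap between ranges)
Class 4: 64 ≤ x ≤ 102 — valid
Class 5: x > 102 — invalid
Total equivalence classes: 5

5 equivalence classes


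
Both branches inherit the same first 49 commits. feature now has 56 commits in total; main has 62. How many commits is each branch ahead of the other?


Common ancestor: commit #49
feature commits after divergence: 56 - 49 = 7
main commits after divergence: 62 - 49 = 13
feature is 7 commits ahead of main
main is 13 commits ahead of feature

feature ahead: 7, main ahead: 13


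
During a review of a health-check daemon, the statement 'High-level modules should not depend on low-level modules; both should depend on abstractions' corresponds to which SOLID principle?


This describes the Dependency Inversion Principle (DIP)

Dependency Inversion Principle (DIP)


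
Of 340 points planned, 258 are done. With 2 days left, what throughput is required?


Formula: Required rate = Remaining points / Days left
Remaining = 340 - 258 = 82 points
Required rate = 82 / 2 = 41.0 points/day

41.0 points/day


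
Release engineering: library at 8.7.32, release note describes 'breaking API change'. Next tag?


Current: 8.7.32
Change category: 'breaking API change' → major bump
SemVer rule: major bump → increment MAJOR, reset MINOR and PATCH to 0
New: 9.0.0

9.0.0


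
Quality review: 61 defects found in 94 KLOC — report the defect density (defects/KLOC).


Defect density = defects / KLOC
Defect density = 61 / 94
Defect density = 0.649 defects/KLOC

0.649 defects/KLOC


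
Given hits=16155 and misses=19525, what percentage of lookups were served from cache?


Formula: hit rate = hits / (hits + misses) * 100
hit rate = 16155 / (16155 + 19525) * 100
hit rate = 16155 / 35680 * 100
hit rate = 45.28%

45.28%


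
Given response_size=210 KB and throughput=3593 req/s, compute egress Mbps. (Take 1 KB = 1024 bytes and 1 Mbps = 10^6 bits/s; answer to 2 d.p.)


Formula: Mbps = payload_bytes * RPS * 8 / 1e6
Payload per request = 210 KB = 210 * 1024 = 215040 bytes
Total bytes/sec = 215040 * 3593 = 772638720
Total bits/sec = 772638720 * 8 = 6181109760
Mbps = 6181109760 / 1e6 = 6181.11

6181.11 Mbps


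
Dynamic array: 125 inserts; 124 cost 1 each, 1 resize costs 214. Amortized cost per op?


Formula: Amortized cost = Total cost / Operations
Total cost = (124 * 1) + (1 * 214)
Total cost = 124 + 214 = 338
Amortized = 338 / 125 = 2.704

2.704


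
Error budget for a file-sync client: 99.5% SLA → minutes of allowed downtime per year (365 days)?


Formula: allowed downtime = period * (100 - SLA) / 100
Period (year (365 days)) = 525600 minutes
Unavailability fraction = (100 - 99.5) / 100
Allowed downtime = 525600 * (100 - 99.5) / 100
Allowed downtime = 2628.0 minutes

2628.0 minutes


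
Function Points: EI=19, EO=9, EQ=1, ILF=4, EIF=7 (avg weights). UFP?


UFP = EI*4 + EO*5 + EQ*4 + ILF*10 + EIF*7
UFP = 19*4 + 9*5 + 1*4 + 4*10 + 7*7
UFP = 76 + 45 + 4 + 40 + 49
UFP = 214

214


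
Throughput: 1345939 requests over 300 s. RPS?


Formula: throughput = requests / seconds
throughput = 1345939 / 300
throughput = 4486.46 requests/second

4486.46 requests/second


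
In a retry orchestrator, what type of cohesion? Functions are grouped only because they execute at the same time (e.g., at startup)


Reasoning: Related by timing only
Type: Temporal cohesion

Temporal cohesion


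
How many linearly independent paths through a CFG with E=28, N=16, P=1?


Formula: V(G) = E - N + 2P
V(G) = 28 - 16 + 2*1
V(G) = 12 + 2
V(G) = 14

14


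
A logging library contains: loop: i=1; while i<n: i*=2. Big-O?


Reasoning: i doubles each step so iterations are log2(n)
Complexity: O(log n)

O(log n)


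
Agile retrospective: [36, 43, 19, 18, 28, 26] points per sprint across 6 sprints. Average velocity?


Formula: Avg velocity = Total points / Number of sprints
Points: [36, 43, 19, 18, 28, 26]
Sum = 36 + 43 + 19 + 18 + 28 + 26 = 170
Avg velocity = 170 / 6 = 28.33 points/sprint

28.33 points/sprint


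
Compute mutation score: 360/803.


Mutation score = killed / total * 100
Mutation score = 360 / 803 * 100
Mutation score = 44.83%

44.83%


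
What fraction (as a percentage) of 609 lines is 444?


Coverage = covered / total * 100
Coverage = 444 / 609 * 100
Coverage = 72.91%

72.91%
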